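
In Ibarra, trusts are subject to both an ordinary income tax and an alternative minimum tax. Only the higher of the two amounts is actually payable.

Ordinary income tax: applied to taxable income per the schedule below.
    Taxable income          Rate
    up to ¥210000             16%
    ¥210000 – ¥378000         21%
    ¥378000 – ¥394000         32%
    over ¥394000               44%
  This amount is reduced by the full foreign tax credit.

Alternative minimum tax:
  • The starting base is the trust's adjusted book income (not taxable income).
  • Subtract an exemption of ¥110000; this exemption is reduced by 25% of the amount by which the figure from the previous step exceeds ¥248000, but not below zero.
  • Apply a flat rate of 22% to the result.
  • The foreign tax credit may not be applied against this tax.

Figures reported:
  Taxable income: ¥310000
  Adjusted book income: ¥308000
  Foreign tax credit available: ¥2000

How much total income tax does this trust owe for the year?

Alternative minimum tax:
  Base (adjusted book income): ¥308000
  Exemption: ¥110000 − 25% × (¥308000 − ¥248000) = ¥110000 − ¥15000 = ¥95000
  Base: ¥308000 − ¥95000 = ¥213000
  ¥213000 × 22% = ¥46860

Ordinary income tax:
  ¥210000 × 16% = ¥33600
  ¥100000 × 21% = ¥21000
  → ¥54600
  Less foreign tax credit ¥2000 → ¥52600

¥52600 > ¥46860, so the ordinary income tax governs.

¥52600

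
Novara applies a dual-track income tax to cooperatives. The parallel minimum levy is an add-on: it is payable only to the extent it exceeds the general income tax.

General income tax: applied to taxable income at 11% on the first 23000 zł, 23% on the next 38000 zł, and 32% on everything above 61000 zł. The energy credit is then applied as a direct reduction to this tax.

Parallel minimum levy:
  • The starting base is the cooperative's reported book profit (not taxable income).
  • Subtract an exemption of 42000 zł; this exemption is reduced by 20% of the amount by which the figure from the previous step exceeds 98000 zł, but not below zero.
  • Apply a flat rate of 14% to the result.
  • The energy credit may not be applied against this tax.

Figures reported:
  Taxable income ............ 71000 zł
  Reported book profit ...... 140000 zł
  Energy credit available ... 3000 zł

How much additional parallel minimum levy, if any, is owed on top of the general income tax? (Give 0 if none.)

General income tax:
  23000 zł × 11% = 2530 zł
  38000 zł × 23% = 8740 zł
  10000 zł × 32% = 3200 zł
  → 14470 zł
  Less energy credit 3000 zł → 11470 zł

Parallel minimum levy:
  Base (reported book profit): 140000 zł
  Exemption: 42000 zł − 20% × (140000 zł − 98000 zł) = 42000 zł − 8400 zł = 33600 zł
  Base: 140000 zł − 33600 zł = 106400 zł
  106400 zł × 14% = 14896 zł

Excess of parallel minimum levy over general income tax: 14896 zł − 11470 zł = 3426 zł.

3426 zł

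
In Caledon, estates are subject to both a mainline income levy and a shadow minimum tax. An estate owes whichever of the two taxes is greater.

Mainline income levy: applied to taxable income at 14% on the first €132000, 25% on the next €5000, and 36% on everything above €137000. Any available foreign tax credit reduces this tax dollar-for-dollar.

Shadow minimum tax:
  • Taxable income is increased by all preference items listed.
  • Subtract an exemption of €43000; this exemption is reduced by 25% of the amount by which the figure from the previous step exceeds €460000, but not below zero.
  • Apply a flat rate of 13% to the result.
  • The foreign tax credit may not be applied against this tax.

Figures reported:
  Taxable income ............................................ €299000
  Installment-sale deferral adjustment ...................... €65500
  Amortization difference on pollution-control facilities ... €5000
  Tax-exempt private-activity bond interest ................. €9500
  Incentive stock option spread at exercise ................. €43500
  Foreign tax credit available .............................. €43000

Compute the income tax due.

€49335

Mainline income levy:
  €132000 × 14% = €18480
  €5000 × 25% = €1250
  €162000 × 36% = €58320
  → €78050
  Less foreign tax credit €43000 → €35050

Shadow minimum tax:
  Adjusted income: €299000 + €65500 + €5000 + €9500 + €43500 = €422500
  Exemption: €422500 ≤ €460000, so full €43000 applies
  Base: €422500 − €43000 = €379500
  €379500 × 13% = €49335

€49335 > €35050, so the shadow minimum tax is the binding amount.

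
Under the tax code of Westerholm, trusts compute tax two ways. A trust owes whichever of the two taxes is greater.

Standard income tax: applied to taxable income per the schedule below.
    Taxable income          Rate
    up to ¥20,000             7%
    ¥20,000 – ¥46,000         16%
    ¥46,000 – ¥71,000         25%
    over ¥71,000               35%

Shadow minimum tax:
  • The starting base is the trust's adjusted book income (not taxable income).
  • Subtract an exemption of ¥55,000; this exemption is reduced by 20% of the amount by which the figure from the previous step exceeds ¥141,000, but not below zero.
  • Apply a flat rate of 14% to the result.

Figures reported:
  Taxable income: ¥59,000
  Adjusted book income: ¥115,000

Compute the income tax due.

Standard income tax:
  ¥20,000 × 7% = ¥1,400
  ¥26,000 × 16% = ¥4,160
  ¥13,000 × 25% = ¥3,250
  → ¥8,810

Shadow minimum tax:
  Base (adjusted book income): ¥115,000
  Exemption: ¥115,000 ≤ ¥141,000, so full ¥55,000 applies
  Base: ¥115,000 − ¥55,000 = ¥60,000
  ¥60,000 × 14% = ¥8,400

¥8,810 > ¥8,400, so the standard income tax governs.

¥8,810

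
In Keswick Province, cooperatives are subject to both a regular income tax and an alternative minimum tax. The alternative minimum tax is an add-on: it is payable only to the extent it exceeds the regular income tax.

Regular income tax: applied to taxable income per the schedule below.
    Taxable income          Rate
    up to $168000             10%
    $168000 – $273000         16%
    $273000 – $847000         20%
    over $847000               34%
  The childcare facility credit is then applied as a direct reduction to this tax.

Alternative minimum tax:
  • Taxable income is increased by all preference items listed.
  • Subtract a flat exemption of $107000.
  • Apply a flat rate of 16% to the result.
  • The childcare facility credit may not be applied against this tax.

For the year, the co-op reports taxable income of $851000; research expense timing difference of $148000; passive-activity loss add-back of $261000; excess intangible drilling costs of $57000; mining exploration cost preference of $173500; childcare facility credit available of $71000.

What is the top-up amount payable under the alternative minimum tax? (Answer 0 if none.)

Regular income tax:
  $168000 × 10% = $16800
  $105000 × 16% = $16800
  $574000 × 20% = $114800
  $4000 × 34% = $1360
  → $149760
  Less childcare facility credit $71000 → $78760

Alternative minimum tax:
  Adjusted income: $851000 + $148000 + $261000 + $57000 + $173500 = $1490500
  Less exemption $107000 → base $1383500
  $1383500 × 16% = $221360

Excess of alternative minimum tax over regular income tax: $221360 − $78760 = $142600.

$142600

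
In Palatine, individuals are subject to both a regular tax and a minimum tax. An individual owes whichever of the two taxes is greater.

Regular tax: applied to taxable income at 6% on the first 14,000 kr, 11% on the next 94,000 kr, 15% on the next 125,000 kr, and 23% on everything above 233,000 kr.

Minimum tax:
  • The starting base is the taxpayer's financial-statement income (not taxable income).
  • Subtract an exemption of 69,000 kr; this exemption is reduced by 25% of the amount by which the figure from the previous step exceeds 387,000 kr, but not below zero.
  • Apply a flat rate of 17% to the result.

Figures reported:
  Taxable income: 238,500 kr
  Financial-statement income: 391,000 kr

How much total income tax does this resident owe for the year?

54,910 kr

Minimum tax:
  Base (financial-statement income): 391,000 kr
  Exemption: 69,000 kr − 25% × (391,000 kr − 387,000 kr) = 69,000 kr − 1,000 kr = 68,000 kr
  Base: 391,000 kr − 68,000 kr = 323,000 kr
  323,000 kr × 17% = 54,910 kr

Regular tax:
  14,000 kr × 6% = 840 kr
  94,000 kr × 11% = 10,340 kr
  125,000 kr × 15% = 18,750 kr
  5,500 kr × 23% = 1,265 kr
  → 31,195 kr

54,910 kr > 31,195 kr, so the minimum tax is the binding amount.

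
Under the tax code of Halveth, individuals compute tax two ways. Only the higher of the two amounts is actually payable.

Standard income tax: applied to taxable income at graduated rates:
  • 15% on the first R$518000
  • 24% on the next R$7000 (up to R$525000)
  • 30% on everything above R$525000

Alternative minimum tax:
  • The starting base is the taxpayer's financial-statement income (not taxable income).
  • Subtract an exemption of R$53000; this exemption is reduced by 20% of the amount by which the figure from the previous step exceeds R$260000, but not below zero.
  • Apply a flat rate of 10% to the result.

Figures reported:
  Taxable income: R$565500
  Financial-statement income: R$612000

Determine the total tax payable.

R$91530

Standard income tax:
  R$518000 × 15% = R$77700
  R$7000 × 24% = R$1680
  R$40500 × 30% = R$12150
  → R$91530

Alternative minimum tax:
  Base (financial-statement income): R$612000
  Exemption: 20% × (R$612000 − R$260000) = R$70400 ≥ R$53000, so the exemption is fully phased out
  Base: R$612000 − R$0 = R$612000
  R$612000 × 10% = R$61200

R$91530 > R$61200, so the standard income tax governs.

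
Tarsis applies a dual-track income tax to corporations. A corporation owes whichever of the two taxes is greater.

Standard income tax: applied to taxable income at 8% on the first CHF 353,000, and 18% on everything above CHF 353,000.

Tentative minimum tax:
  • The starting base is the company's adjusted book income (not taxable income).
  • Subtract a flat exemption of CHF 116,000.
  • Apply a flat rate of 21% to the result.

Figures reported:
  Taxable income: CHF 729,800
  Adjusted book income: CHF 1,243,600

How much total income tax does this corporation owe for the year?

Standard income tax:
  CHF 353,000 × 8% = CHF 28,240
  CHF 376,800 × 18% = CHF 67,824
  → CHF 96,064

Tentative minimum tax:
  Base (adjusted book income): CHF 1,243,600
  Less exemption CHF 116,000 → base CHF 1,127,600
  CHF 1,127,600 × 21% = CHF 236,796

CHF 236,796 > CHF 96,064, so the tentative minimum tax is the binding amount.

CHF 236,796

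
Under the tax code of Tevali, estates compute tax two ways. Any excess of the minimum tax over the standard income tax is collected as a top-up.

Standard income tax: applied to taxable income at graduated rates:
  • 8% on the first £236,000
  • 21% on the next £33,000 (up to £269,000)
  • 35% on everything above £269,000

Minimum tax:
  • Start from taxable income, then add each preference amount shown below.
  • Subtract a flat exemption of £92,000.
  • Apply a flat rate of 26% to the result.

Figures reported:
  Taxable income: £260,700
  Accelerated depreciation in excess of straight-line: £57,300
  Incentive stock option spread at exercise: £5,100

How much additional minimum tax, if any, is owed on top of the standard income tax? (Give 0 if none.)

Standard income tax:
  £236,000 × 8% = £18,880
  £24,700 × 21% = £5,187
  → £24,067

Minimum tax:
  Adjusted income: £260,700 + £57,300 + £5,100 = £323,100
  Less exemption £92,000 → base £231,100
  £231,100 × 26% = £60,086

Excess of minimum tax over standard income tax: £60,086 − £24,067 = £36,019.

£36,019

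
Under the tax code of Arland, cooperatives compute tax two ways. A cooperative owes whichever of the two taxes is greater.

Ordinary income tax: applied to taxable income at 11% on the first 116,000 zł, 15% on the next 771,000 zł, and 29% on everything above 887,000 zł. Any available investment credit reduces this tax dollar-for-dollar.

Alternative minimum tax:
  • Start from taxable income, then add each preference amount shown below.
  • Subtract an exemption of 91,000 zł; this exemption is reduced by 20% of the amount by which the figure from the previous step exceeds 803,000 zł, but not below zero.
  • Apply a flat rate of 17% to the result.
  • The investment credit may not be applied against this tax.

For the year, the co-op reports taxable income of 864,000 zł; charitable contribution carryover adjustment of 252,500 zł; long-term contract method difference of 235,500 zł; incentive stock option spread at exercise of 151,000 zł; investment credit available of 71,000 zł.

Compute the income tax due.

Alternative minimum tax:
  Adjusted income: 864,000 zł + 252,500 zł + 235,500 zł + 151,000 zł = 1,503,000 zł
  Exemption: 20% × (1,503,000 zł − 803,000 zł) = 140,000 zł ≥ 91,000 zł, so the exemption is fully phased out
  Base: 1,503,000 zł − 0 zł = 1,503,000 zł
  1,503,000 zł × 17% = 255,510 zł

Ordinary income tax:
  116,000 zł × 11% = 12,760 zł
  748,000 zł × 15% = 112,200 zł
  → 124,960 zł
  Less investment credit 71,000 zł → 53,960 zł

255,510 zł > 53,960 zł, so the alternative minimum tax is the binding amount.

255,510 zł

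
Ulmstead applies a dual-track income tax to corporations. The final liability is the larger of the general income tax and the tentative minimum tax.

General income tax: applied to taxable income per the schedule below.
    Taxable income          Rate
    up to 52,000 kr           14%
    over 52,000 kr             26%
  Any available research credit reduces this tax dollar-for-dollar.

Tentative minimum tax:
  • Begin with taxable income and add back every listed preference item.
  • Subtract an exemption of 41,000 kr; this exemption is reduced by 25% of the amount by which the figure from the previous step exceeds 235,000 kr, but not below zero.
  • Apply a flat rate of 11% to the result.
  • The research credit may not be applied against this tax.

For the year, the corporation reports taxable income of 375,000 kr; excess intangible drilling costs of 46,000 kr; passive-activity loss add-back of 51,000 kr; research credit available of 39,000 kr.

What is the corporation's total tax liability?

Tentative minimum tax:
  Adjusted income: 375,000 kr + 46,000 kr + 51,000 kr = 472,000 kr
  Exemption: 25% × (472,000 kr − 235,000 kr) = 59,250 kr ≥ 41,000 kr, so the exemption is fully phased out
  Base: 472,000 kr − 0 kr = 472,000 kr
  472,000 kr × 11% = 51,920 kr

General income tax:
  52,000 kr × 14% = 7,280 kr
  323,000 kr × 26% = 83,980 kr
  → 91,260 kr
  Less research credit 39,000 kr → 52,260 kr

52,260 kr > 51,920 kr, so the general income tax governs.

52,260 kr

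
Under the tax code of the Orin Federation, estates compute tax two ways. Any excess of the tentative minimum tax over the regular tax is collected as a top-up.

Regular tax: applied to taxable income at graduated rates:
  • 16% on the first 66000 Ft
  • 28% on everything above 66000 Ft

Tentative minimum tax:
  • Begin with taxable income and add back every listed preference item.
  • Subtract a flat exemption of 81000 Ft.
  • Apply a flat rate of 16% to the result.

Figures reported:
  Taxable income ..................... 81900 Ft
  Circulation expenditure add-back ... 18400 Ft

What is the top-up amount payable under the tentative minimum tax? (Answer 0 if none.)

Tentative minimum tax:
  Adjusted income: 81900 Ft + 18400 Ft = 100300 Ft
  Less exemption 81000 Ft → base 19300 Ft
  19300 Ft × 16% = 3088 Ft

Regular tax:
  66000 Ft × 16% = 10560 Ft
  15900 Ft × 28% = 4452 Ft
  → 15012 Ft

3088 Ft ≤ 15012 Ft, so no add-on is due.

0 Ft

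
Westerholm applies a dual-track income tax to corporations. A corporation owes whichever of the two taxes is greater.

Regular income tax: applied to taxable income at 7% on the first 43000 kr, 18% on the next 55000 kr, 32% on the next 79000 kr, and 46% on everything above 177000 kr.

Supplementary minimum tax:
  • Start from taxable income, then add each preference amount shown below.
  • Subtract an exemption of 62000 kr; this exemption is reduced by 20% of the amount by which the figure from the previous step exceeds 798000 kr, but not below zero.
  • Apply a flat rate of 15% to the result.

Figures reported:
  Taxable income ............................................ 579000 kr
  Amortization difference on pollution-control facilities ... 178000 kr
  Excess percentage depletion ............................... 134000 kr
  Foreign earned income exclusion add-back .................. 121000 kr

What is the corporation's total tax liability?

223110 kr

Regular income tax:
  43000 kr × 7% = 3010 kr
  55000 kr × 18% = 9900 kr
  79000 kr × 32% = 25280 kr
  402000 kr × 46% = 184920 kr
  → 223110 kr

Supplementary minimum tax:
  Adjusted income: 579000 kr + 178000 kr + 134000 kr + 121000 kr = 1012000 kr
  Exemption: 62000 kr − 20% × (1012000 kr − 798000 kr) = 62000 kr − 42800 kr = 19200 kr
  Base: 1012000 kr − 19200 kr = 992800 kr
  992800 kr × 15% = 148920 kr

223110 kr > 148920 kr, so the regular income tax governs.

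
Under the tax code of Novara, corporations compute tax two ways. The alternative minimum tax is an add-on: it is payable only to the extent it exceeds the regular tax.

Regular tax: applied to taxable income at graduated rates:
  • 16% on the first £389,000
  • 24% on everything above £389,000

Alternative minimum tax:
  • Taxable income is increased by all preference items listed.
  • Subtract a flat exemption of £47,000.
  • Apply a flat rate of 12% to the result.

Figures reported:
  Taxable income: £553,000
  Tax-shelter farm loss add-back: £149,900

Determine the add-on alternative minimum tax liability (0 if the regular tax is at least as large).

£0

Alternative minimum tax:
  Adjusted income: £553,000 + £149,900 = £702,900
  Less exemption £47,000 → base £655,900
  £655,900 × 12% = £78,708

Regular tax:
  £389,000 × 16% = £62,240
  £164,000 × 24% = £39,360
  → £101,600

£78,708 ≤ £101,600, so no add-on is due.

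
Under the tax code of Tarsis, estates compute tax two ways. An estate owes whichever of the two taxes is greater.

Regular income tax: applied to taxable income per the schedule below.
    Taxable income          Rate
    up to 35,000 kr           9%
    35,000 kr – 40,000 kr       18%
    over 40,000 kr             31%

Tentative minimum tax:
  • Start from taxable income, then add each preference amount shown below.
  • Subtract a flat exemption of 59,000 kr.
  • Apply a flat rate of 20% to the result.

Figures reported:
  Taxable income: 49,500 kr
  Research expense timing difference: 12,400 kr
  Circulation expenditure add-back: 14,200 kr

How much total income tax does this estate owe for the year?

6,995 kr

Regular income tax:
  35,000 kr × 9% = 3,150 kr
  5,000 kr × 18% = 900 kr
  9,500 kr × 31% = 2,945 kr
  → 6,995 kr

Tentative minimum tax:
  Adjusted income: 49,500 kr + 12,400 kr + 14,200 kr = 76,100 kr
  Less exemption 59,000 kr → base 17,100 kr
  17,100 kr × 20% = 3,420 kr

6,995 kr > 3,420 kr, so the regular income tax governs.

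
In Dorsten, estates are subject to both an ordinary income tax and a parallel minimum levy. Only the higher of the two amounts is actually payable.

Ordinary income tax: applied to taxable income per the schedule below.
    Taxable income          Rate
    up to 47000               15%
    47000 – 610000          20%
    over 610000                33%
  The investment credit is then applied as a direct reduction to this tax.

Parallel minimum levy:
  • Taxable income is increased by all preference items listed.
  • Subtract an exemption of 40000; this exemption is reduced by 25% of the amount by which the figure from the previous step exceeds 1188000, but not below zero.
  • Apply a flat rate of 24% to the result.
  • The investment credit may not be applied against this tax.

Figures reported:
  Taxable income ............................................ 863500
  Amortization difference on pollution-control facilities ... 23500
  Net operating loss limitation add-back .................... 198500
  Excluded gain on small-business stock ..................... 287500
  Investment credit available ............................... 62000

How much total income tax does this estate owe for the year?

Parallel minimum levy:
  Adjusted income: 863500 + 23500 + 198500 + 287500 = 1373000
  Exemption: 25% × (1373000 − 1188000) = 46250 ≥ 40000, so the exemption is fully phased out
  Base: 1373000 − 0 = 1373000
  1373000 × 24% = 329520

Ordinary income tax:
  47000 × 15% = 7050
  563000 × 20% = 112600
  253500 × 33% = 83655
  → 203305
  Less investment credit 62000 → 141305

329520 > 141305, so the parallel minimum levy is the binding amount.

329520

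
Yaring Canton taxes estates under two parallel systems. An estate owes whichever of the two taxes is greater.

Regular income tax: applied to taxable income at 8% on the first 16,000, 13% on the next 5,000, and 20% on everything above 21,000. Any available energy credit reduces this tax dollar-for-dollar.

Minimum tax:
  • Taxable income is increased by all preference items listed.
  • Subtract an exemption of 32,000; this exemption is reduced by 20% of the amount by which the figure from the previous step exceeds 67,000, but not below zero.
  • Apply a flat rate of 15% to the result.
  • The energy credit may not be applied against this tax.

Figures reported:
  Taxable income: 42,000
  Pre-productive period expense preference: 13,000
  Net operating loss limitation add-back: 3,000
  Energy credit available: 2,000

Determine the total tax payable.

Minimum tax:
  Adjusted income: 42,000 + 13,000 + 3,000 = 58,000
  Exemption: 58,000 ≤ 67,000, so full 32,000 applies
  Base: 58,000 − 32,000 = 26,000
  26,000 × 15% = 3,900

Regular income tax:
  16,000 × 8% = 1,280
  5,000 × 13% = 650
  21,000 × 20% = 4,200
  → 6,130
  Less energy credit 2,000 → 4,130

4,130 > 3,900, so the regular income tax governs.

4,130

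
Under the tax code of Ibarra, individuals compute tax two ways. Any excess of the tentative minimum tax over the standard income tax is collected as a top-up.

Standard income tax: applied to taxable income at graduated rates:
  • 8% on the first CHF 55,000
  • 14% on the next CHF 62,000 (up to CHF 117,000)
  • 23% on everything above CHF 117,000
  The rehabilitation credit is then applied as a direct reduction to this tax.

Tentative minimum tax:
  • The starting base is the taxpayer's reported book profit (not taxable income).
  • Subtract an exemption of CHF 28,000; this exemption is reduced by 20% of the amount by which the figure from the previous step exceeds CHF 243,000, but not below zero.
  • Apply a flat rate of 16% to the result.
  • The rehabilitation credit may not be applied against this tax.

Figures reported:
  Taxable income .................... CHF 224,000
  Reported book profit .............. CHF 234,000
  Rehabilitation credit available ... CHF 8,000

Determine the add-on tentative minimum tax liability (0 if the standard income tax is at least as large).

CHF 3,270

Standard income tax:
  CHF 55,000 × 8% = CHF 4,400
  CHF 62,000 × 14% = CHF 8,680
  CHF 107,000 × 23% = CHF 24,610
  → CHF 37,690
  Less rehabilitation credit CHF 8,000 → CHF 29,690

Tentative minimum tax:
  Base (reported book profit): CHF 234,000
  Exemption: CHF 234,000 ≤ CHF 243,000, so full CHF 28,000 applies
  Base: CHF 234,000 − CHF 28,000 = CHF 206,000
  CHF 206,000 × 16% = CHF 32,960

Excess of tentative minimum tax over standard income tax: CHF 32,960 − CHF 29,690 = CHF 3,270.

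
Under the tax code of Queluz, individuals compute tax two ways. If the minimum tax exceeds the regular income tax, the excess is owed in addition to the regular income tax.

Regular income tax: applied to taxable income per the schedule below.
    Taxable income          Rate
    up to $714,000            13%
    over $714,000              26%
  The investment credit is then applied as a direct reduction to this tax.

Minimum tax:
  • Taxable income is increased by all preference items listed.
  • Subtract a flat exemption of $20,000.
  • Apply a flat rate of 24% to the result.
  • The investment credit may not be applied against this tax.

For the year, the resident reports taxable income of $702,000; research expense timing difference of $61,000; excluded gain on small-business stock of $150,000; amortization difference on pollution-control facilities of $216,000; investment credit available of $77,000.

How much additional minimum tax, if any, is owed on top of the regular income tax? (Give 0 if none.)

Regular income tax:
  $702,000 × 13% = $91,260
  Less investment credit $77,000 → $14,260

Minimum tax:
  Adjusted income: $702,000 + $61,000 + $150,000 + $216,000 = $1,129,000
  Less exemption $20,000 → base $1,109,000
  $1,109,000 × 24% = $266,160

Excess of minimum tax over regular income tax: $266,160 − $14,260 = $251,900.

$251,900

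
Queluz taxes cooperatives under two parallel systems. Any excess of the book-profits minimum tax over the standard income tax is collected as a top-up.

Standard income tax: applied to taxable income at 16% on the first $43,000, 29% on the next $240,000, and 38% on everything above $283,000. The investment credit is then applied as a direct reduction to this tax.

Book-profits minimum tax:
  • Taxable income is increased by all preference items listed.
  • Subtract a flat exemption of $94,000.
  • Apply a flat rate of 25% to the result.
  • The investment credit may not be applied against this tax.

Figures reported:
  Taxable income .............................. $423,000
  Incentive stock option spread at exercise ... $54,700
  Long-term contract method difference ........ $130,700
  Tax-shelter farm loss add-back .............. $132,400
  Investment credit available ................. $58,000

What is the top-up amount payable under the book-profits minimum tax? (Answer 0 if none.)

$90,020

Book-profits minimum tax:
  Adjusted income: $423,000 + $54,700 + $130,700 + $132,400 = $740,800
  Less exemption $94,000 → base $646,800
  $646,800 × 25% = $161,700

Standard income tax:
  $43,000 × 16% = $6,880
  $240,000 × 29% = $69,600
  $140,000 × 38% = $53,200
  → $129,680
  Less investment credit $58,000 → $71,680

Excess of book-profits minimum tax over standard income tax: $161,700 − $71,680 = $90,020.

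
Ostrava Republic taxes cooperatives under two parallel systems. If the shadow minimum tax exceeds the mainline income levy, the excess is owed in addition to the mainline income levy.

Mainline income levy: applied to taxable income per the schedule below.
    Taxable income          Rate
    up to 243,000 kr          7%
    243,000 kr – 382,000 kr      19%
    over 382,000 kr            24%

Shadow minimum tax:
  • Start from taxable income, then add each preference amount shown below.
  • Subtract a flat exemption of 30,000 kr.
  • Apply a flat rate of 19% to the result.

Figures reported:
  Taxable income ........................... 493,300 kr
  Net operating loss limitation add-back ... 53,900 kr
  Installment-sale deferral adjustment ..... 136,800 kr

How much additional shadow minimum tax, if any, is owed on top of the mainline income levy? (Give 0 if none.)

Mainline income levy:
  243,000 kr × 7% = 17,010 kr
  139,000 kr × 19% = 26,410 kr
  111,300 kr × 24% = 26,712 kr
  → 70,132 kr

Shadow minimum tax:
  Adjusted income: 493,300 kr + 53,900 kr + 136,800 kr = 684,000 kr
  Less exemption 30,000 kr → base 654,000 kr
  654,000 kr × 19% = 124,260 kr

Excess of shadow minimum tax over mainline income levy: 124,260 kr − 70,132 kr = 54,128 kr.

54,128 kr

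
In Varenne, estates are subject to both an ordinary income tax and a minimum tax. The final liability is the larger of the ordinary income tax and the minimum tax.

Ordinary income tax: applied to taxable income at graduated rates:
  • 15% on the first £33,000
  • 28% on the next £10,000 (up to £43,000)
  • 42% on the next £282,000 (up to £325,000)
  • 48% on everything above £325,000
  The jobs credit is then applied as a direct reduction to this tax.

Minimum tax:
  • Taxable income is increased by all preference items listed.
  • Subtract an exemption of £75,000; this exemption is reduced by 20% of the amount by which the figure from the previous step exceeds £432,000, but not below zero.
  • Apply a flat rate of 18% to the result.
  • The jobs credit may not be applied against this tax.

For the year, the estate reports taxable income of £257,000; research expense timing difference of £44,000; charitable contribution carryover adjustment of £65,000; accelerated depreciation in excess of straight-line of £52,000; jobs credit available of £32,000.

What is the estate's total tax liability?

£65,630

Minimum tax:
  Adjusted income: £257,000 + £44,000 + £65,000 + £52,000 = £418,000
  Exemption: £418,000 ≤ £432,000, so full £75,000 applies
  Base: £418,000 − £75,000 = £343,000
  £343,000 × 18% = £61,740

Ordinary income tax:
  £33,000 × 15% = £4,950
  £10,000 × 28% = £2,800
  £214,000 × 42% = £89,880
  → £97,630
  Less jobs credit £32,000 → £65,630

£65,630 > £61,740, so the ordinary income tax governs.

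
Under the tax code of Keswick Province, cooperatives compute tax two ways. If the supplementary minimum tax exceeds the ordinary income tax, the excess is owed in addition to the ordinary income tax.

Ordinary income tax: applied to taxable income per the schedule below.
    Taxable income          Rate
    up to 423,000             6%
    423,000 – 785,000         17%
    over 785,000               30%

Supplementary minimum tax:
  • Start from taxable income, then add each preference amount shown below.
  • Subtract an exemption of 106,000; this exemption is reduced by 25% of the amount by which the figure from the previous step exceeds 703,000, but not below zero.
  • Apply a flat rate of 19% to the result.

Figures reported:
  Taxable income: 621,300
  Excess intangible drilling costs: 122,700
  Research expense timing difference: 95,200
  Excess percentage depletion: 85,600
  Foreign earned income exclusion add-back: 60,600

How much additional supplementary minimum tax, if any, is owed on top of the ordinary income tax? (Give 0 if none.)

121,409

Supplementary minimum tax:
  Adjusted income: 621,300 + 122,700 + 95,200 + 85,600 + 60,600 = 985,400
  Exemption: 106,000 − 25% × (985,400 − 703,000) = 106,000 − 70,600 = 35,400
  Base: 985,400 − 35,400 = 950,000
  950,000 × 19% = 180,500

Ordinary income tax:
  423,000 × 6% = 25,380
  198,300 × 17% = 33,711
  → 59,091

Excess of supplementary minimum tax over ordinary income tax: 180,500 − 59,091 = 121,409.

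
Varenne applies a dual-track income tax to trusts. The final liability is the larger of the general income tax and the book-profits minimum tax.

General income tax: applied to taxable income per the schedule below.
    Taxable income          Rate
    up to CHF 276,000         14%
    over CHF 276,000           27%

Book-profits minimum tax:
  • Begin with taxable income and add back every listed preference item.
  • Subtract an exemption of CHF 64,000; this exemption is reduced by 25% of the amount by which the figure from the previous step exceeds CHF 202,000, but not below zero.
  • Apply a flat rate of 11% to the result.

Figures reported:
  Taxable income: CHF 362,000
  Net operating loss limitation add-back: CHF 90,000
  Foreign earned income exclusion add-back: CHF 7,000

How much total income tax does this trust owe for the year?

CHF 61,860

General income tax:
  CHF 276,000 × 14% = CHF 38,640
  CHF 86,000 × 27% = CHF 23,220
  → CHF 61,860

Book-profits minimum tax:
  Adjusted income: CHF 362,000 + CHF 90,000 + CHF 7,000 = CHF 459,000
  Exemption: 25% × (CHF 459,000 − CHF 202,000) = CHF 64,250 ≥ CHF 64,000, so the exemption is fully phased out
  Base: CHF 459,000 − CHF 0 = CHF 459,000
  CHF 459,000 × 11% = CHF 50,490

CHF 61,860 > CHF 50,490, so the general income tax governs.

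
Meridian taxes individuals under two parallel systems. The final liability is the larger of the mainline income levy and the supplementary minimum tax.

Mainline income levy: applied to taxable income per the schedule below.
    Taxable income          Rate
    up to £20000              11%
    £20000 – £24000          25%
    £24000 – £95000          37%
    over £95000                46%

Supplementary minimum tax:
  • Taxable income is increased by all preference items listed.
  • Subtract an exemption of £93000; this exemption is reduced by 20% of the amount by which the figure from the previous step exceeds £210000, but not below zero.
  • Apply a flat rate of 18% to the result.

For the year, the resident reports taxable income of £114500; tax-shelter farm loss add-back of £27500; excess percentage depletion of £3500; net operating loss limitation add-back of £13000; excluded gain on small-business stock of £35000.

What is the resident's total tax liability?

£38440

Supplementary minimum tax:
  Adjusted income: £114500 + £27500 + £3500 + £13000 + £35000 = £193500
  Exemption: £193500 ≤ £210000, so full £93000 applies
  Base: £193500 − £93000 = £100500
  £100500 × 18% = £18090

Mainline income levy:
  £20000 × 11% = £2200
  £4000 × 25% = £1000
  £71000 × 37% = £26270
  £19500 × 46% = £8970
  → £38440

£38440 > £18090, so the mainline income levy governs.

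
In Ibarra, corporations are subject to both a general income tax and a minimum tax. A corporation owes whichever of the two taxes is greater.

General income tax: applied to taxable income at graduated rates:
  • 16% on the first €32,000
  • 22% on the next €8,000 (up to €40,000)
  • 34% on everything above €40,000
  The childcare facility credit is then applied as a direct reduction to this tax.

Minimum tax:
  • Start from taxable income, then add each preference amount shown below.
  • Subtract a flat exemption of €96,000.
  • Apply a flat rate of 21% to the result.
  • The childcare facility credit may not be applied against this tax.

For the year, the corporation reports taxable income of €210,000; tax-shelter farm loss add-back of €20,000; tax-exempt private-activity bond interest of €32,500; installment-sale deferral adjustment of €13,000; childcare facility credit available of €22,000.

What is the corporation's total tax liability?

€42,680

Minimum tax:
  Adjusted income: €210,000 + €20,000 + €32,500 + €13,000 = €275,500
  Less exemption €96,000 → base €179,500
  €179,500 × 21% = €37,695

General income tax:
  €32,000 × 16% = €5,120
  €8,000 × 22% = €1,760
  €170,000 × 34% = €57,800
  → €64,680
  Less childcare facility credit €22,000 → €42,680

€42,680 > €37,695, so the general income tax governs.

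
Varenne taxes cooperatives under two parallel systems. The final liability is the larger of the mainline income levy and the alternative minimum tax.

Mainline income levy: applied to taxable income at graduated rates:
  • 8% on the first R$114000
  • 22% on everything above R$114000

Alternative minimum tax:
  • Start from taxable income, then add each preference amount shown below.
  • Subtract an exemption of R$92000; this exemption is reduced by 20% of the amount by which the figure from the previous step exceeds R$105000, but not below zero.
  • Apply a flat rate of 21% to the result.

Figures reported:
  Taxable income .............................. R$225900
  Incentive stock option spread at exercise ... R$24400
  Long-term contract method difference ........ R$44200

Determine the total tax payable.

Mainline income levy:
  R$114000 × 8% = R$9120
  R$111900 × 22% = R$24618
  → R$33738

Alternative minimum tax:
  Adjusted income: R$225900 + R$24400 + R$44200 = R$294500
  Exemption: R$92000 − 20% × (R$294500 − R$105000) = R$92000 − R$37900 = R$54100
  Base: R$294500 − R$54100 = R$240400
  R$240400 × 21% = R$50484

R$50484 > R$33738, so the alternative minimum tax is the binding amount.

R$50484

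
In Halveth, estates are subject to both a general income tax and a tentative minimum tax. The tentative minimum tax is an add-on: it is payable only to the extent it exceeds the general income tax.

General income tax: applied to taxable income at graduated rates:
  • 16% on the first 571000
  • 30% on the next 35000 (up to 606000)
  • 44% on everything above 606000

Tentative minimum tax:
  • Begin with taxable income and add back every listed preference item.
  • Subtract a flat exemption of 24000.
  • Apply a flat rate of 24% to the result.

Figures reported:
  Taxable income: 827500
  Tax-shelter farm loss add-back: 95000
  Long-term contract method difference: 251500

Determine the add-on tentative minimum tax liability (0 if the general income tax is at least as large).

76680

Tentative minimum tax:
  Adjusted income: 827500 + 95000 + 251500 = 1174000
  Less exemption 24000 → base 1150000
  1150000 × 24% = 276000

General income tax:
  571000 × 16% = 91360
  35000 × 30% = 10500
  221500 × 44% = 97460
  → 199320

Excess of tentative minimum tax over general income tax: 276000 − 199320 = 76680.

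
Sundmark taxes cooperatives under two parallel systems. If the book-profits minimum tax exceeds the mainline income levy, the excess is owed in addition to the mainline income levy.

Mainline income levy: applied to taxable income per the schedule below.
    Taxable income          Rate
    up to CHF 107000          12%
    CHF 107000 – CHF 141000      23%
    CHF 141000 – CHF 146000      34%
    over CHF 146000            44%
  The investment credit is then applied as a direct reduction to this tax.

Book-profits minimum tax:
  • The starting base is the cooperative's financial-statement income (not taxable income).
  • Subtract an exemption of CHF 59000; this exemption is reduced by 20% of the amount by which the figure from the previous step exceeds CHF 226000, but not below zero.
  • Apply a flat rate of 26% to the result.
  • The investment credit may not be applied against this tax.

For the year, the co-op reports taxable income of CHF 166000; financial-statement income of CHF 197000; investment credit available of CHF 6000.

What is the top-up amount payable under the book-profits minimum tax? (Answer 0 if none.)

CHF 10720

Mainline income levy:
  CHF 107000 × 12% = CHF 12840
  CHF 34000 × 23% = CHF 7820
  CHF 5000 × 34% = CHF 1700
  CHF 20000 × 44% = CHF 8800
  → CHF 31160
  Less investment credit CHF 6000 → CHF 25160

Book-profits minimum tax:
  Base (financial-statement income): CHF 197000
  Exemption: CHF 197000 ≤ CHF 226000, so full CHF 59000 applies
  Base: CHF 197000 − CHF 59000 = CHF 138000
  CHF 138000 × 26% = CHF 35880

Excess of book-profits minimum tax over mainline income levy: CHF 35880 − CHF 25160 = CHF 10720.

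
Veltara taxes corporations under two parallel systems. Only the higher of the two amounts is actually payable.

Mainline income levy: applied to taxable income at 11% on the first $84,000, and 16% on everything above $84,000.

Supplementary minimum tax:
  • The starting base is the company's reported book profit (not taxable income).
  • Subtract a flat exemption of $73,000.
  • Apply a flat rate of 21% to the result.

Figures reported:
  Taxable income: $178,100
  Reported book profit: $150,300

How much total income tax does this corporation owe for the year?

Mainline income levy:
  $84,000 × 11% = $9,240
  $94,100 × 16% = $15,056
  → $24,296

Supplementary minimum tax:
  Base (reported book profit): $150,300
  Less exemption $73,000 → base $77,300
  $77,300 × 21% = $16,233

$24,296 > $16,233, so the mainline income levy governs.

$24,296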